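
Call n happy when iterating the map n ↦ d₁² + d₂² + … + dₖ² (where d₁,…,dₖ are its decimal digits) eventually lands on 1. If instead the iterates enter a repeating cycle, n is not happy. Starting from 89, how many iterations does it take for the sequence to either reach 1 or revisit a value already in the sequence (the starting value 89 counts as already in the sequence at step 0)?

8

89 → 145
145 → 42
42 → 20
20 → 4
4 → 16
16 → 37
37 → 58
58 → 89  — 89 repeats.
That took 8 steps.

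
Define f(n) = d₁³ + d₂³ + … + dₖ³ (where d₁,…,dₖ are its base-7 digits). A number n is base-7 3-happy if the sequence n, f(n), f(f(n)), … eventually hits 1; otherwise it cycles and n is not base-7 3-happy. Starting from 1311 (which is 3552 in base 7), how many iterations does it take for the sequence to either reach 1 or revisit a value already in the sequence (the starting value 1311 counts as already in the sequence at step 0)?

1311 = (3,5,5,2)_7 → 3³ + 5³ + 5³ + 2³ = 27 + 125 + 125 + 8 = 285
285 = (5,5,5)_7 → 5³ + 5³ + 5³ = 125 + 125 + 125 = 375
375 = (1,0,4,4)_7 → 1³ + 0³ + 4³ + 4³ = 1 + 0 + 64 + 64 = 129
129 = (2,4,3)_7 → 2³ + 4³ + 3³ = 8 + 64 + 27 = 99
99 = (2,0,1)_7 → 2³ + 0³ + 1³ = 8 + 0 + 1 = 9
9 = (1,2)_7 → 1³ + 2³ = 1 + 8 = 9  — 9 repeats.
That took 6 steps.

6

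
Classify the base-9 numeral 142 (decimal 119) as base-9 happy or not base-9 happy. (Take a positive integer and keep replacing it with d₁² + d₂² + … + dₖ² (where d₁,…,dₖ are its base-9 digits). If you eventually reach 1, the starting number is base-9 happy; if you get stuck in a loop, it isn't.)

119 = (1,4,2)_9 → 21
21 = (2,3)_9 → 13
13 = (1,4)_9 → 17
17 = (1,8)_9 → 65
65 = (7,2)_9 → 53
53 = (5,8)_9 → 89
89 = (1,0,8)_9 → 65  — 65 already seen; the sequence cycles without reaching 1.

not base-9 happy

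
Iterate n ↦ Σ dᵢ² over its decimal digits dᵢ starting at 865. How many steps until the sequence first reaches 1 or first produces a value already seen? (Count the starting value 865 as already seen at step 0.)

15

865 → 8² + 6² + 5² = 64 + 36 + 25 = 125
125 → 1² + 2² + 5² = 1 + 4 + 25 = 30
30 → 3² + 0² = 9 + 0 = 9
9 → 9² = 81
81 → 8² + 1² = 64 + 1 = 65
65 → 6² + 5² = 36 + 25 = 61
61 → 6² + 1² = 36 + 1 = 37
37 → 3² + 7² = 9 + 49 = 58
58 → 5² + 8² = 25 + 64 = 89
89 → 8² + 9² = 64 + 81 = 145
145 → 1² + 4² + 5² = 1 + 16 + 25 = 42
42 → 4² + 2² = 16 + 4 = 20
20 → 2² + 0² = 4 + 0 = 4
4 → 4² = 16
16 → 1² + 6² = 1 + 36 = 37  — 37 repeats.
That took 15 steps.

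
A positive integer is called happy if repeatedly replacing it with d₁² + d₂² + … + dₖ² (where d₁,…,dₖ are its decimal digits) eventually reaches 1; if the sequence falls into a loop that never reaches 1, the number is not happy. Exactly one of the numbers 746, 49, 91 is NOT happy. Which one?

746: 746 → 101 → 2 → 4 → 16 → 37 → 58 → 89 → 145 → 42 → 20 → 4  — repeats 4 (not happy)
49: 49 → 97 → 130 → 10 → 1  — reaches 1 (happy)
91: 91 → 82 → 68 → 100 → 1  — reaches 1 (happy)

746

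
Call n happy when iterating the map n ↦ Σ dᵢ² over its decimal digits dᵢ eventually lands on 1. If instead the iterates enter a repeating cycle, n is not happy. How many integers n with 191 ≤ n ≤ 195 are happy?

191: 191 → 83 → 73 → 58 → 89 → 145 → 42 → 20 → 4 → 16 → 37 → 58  (repeats 58)
192: 192 → 86 → 100 → 1  (reaches 1)
193: 193 → 91 → 82 → 68 → 100 → 1  (reaches 1)
194: 194 → 98 → 145 → 42 → 20 → 4 → 16 → 37 → 58 → 89 → 145  (repeats 145)
195: 195 → 107 → 50 → 25 → 29 → 85 → 89 → 145 → 42 → 20 → 4 → 16 → 37 → 58 → 89  (repeats 89)
happy: 192, 193

2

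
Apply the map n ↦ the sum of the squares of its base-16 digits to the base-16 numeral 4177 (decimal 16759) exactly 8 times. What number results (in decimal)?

16759 = (4,1,7,7)_16 → 4² + 1² + 7² + 7² = 16 + 1 + 49 + 49 = 115
115 = (7,3)_16 → 7² + 3² = 49 + 9 = 58
58 = (3,10)_16 → 3² + 10² = 9 + 100 = 109
109 = (6,13)_16 → 6² + 13² = 36 + 169 = 205
205 = (12,13)_16 → 12² + 13² = 144 + 169 = 313
313 = (1,3,9)_16 → 1² + 3² + 9² = 1 + 9 + 81 = 91
91 = (5,11)_16 → 5² + 11² = 25 + 121 = 146
146 = (9,2)_16 → 9² + 2² = 81 + 4 = 85

85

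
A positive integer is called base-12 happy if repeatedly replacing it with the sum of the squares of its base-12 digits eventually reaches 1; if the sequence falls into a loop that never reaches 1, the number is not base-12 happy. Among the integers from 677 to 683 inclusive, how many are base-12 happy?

1

677: 677 → 105 → 145 → 2 → 4 → 16 → 17 → 26 → 8 → 64 → 41 → 34 → 104 → 128 → 164 → 66 → 61 → 26  (repeats 26)
678: 678 → 116 → 145 → 2 → 4 → 16 → 17 → 26 → 8 → 64 → 41 → 34 → 104 → 128 → 164 → 66 → 61 → 26  (repeats 26)
679: 679 → 129 → 181 → 11 → 121 → 101 → 89 → 74 → 40 → 25 → 5 → 25  (repeats 25)
680: 680 → 144 → 1  (reaches 1)
681: 681 → 161 → 27 → 13 → 2 → 4 → 16 → 17 → 26 → 8 → 64 → 41 → 34 → 104 → 128 → 164 → 66 → 61 → 26  (repeats 26)
682: 682 → 180 → 10 → 100 → 80 → 100  (repeats 100)
683: 683 → 201 → 98 → 68 → 89 → 74 → 40 → 25 → 5 → 25  (repeats 25)
base-12 happy: 680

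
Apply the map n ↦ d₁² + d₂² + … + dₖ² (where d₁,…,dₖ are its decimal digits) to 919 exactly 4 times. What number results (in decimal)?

29

919 → 9² + 1² + 9² = 163
163 → 1² + 6² + 3² = 46
46 → 4² + 6² = 52
52 → 5² + 2² = 29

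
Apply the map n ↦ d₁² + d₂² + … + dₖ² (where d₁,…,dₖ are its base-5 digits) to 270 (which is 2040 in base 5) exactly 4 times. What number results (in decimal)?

270 = (2,0,4,0)_5 → 2² + 0² + 4² + 0² = 4 + 0 + 16 + 0 = 20
20 = (4,0)_5 → 4² + 0² = 16 + 0 = 16
16 = (3,1)_5 → 3² + 1² = 9 + 1 = 10
10 = (2,0)_5 → 2² + 0² = 4 + 0 = 4

4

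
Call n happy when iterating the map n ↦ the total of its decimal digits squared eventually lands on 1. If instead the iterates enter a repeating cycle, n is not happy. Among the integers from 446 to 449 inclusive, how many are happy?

1

446: 446 → 68 → 100 → 1  — happy
447: 447 → 81 → 65 → 61 → 37 → 58 → 89 → 145 → 42 → 20 → 4 → 16 → 37  — not happy
448: 448 → 96 → 117 → 51 → 26 → 40 → 16 → 37 → 58 → 89 → 145 → 42 → 20 → 4 → 16  — not happy
449: 449 → 113 → 11 → 2 → 4 → 16 → 37 → 58 → 89 → 145 → 42 → 20 → 4  — not happy
happy: 446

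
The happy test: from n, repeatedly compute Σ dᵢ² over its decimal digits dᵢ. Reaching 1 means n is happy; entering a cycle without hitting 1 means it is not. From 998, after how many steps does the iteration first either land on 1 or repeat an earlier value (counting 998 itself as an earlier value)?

998 → 9² + 9² + 8² = 81 + 81 + 64 = 226
226 → 2² + 2² + 6² = 4 + 4 + 36 = 44
44 → 4² + 4² = 16 + 16 = 32
32 → 3² + 2² = 9 + 4 = 13
13 → 1² + 3² = 1 + 9 = 10
10 → 1² + 0² = 1 + 0 = 1  — reached 1.
That took 6 steps.

6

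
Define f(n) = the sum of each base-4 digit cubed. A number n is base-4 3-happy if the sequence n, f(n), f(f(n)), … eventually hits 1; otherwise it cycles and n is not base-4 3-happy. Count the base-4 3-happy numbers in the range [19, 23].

1

19: 19 → 28 → 28  (repeats 28)
20: 20 → 2 → 8 → 8  (repeats 8)
21: 21 → 3 → 27 → 36 → 9 → 9  (repeats 9)
22: 22 → 10 → 16 → 1  (reaches 1)
23: 23 → 29 → 29  (repeats 29)
base-4 3-happy: 22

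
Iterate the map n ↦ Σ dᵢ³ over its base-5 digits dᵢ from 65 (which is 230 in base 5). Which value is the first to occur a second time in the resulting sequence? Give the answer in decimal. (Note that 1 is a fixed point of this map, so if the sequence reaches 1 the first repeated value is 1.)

65

65 = (2,3,0)_5 → 2³ + 3³ + 0³ = 8 + 27 + 0 = 35
35 = (1,2,0)_5 → 1³ + 2³ + 0³ = 1 + 8 + 0 = 9
9 = (1,4)_5 → 1³ + 4³ = 1 + 64 = 65  — 65 already appeared earlier.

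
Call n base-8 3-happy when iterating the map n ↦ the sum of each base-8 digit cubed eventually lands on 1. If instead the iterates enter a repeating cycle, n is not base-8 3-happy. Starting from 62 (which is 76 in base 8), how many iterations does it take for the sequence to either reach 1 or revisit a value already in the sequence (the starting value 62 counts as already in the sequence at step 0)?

6

62 = (7,6)_8 → 559
559 = (1,0,5,7)_8 → 469
469 = (7,2,5)_8 → 476
476 = (7,3,4)_8 → 434
434 = (6,6,2)_8 → 440
440 = (6,7,0)_8 → 559  — 559 repeats.
That took 6 steps.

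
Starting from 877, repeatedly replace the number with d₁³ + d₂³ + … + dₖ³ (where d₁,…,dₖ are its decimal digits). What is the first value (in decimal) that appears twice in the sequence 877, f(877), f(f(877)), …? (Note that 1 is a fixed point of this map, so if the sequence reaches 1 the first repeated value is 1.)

877 → 8³ + 7³ + 7³ = 1198
1198 → 1³ + 1³ + 9³ + 8³ = 1243
1243 → 1³ + 2³ + 4³ + 3³ = 100
100 → 1³ + 0³ + 0³ = 1  — reached the fixed point 1.
1 → 1, so 1 is the first repeated value.

1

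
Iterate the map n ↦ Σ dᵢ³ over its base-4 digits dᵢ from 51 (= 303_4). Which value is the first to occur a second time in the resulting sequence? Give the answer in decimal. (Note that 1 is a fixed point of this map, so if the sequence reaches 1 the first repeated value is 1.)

51 = (3,0,3)_4 → 3³ + 0³ + 3³ = 54
54 = (3,1,2)_4 → 3³ + 1³ + 2³ = 36
36 = (2,1,0)_4 → 2³ + 1³ + 0³ = 9
9 = (2,1)_4 → 2³ + 1³ = 9  — 9 already appeared earlier.

9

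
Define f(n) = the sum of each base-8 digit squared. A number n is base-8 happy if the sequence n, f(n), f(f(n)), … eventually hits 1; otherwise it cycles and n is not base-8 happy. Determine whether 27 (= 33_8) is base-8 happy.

base-8 happy

27 = (3,3)_8 → 3² + 3² = 18
18 = (2,2)_8 → 2² + 2² = 8
8 = (1,0)_8 → 1² + 0² = 1  — reached 1.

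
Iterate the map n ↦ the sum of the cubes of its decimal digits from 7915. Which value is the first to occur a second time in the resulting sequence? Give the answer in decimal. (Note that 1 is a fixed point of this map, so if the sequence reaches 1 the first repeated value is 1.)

1

7915 → 7³ + 9³ + 1³ + 5³ = 1198
1198 → 1³ + 1³ + 9³ + 8³ = 1243
1243 → 1³ + 2³ + 4³ + 3³ = 100
100 → 1³ + 0³ + 0³ = 1  — reached the fixed point 1.
1 → 1, so 1 is the first repeated value.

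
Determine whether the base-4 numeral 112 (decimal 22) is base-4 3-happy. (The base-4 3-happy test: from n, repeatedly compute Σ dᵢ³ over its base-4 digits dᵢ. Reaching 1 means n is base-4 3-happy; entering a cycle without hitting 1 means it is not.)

22 = (1,1,2)_4 → 10
10 = (2,2)_4 → 16
16 = (1,0,0)_4 → 1  — reached 1.

base-4 3-happy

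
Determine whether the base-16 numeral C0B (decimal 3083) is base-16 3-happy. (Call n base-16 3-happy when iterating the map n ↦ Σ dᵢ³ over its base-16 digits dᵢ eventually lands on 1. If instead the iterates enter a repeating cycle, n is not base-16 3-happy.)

3083 = (12,0,11)_16 → 12³ + 0³ + 11³ = 1728 + 0 + 1331 = 3059
3059 = (11,15,3)_16 → 11³ + 15³ + 3³ = 1331 + 3375 + 27 = 4733
4733 = (1,2,7,13)_16 → 1³ + 2³ + 7³ + 13³ = 1 + 8 + 343 + 2197 = 2549
2549 = (9,15,5)_16 → 9³ + 15³ + 5³ = 729 + 3375 + 125 = 4229
4229 = (1,0,8,5)_16 → 1³ + 0³ + 8³ + 5³ = 1 + 0 + 512 + 125 = 638
638 = (2,7,14)_16 → 2³ + 7³ + 14³ = 8 + 343 + 2744 = 3095
3095 = (12,1,7)_16 → 12³ + 1³ + 7³ = 1728 + 1 + 343 = 2072
2072 = (8,1,8)_16 → 8³ + 1³ + 8³ = 512 + 1 + 512 = 1025
1025 = (4,0,1)_16 → 4³ + 0³ + 1³ = 64 + 0 + 1 = 65
65 = (4,1)_16 → 4³ + 1³ = 64 + 1 = 65  — 65 already seen; the sequence cycles without reaching 1.

not base-16 3-happy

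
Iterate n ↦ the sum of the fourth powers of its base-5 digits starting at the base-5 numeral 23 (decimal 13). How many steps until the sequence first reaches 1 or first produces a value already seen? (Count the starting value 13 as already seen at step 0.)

13 = (2,3)_5 → 2⁴ + 3⁴ = 16 + 81 = 97
97 = (3,4,2)_5 → 3⁴ + 4⁴ + 2⁴ = 81 + 256 + 16 = 353
353 = (2,4,0,3)_5 → 2⁴ + 4⁴ + 0⁴ + 3⁴ = 16 + 256 + 0 + 81 = 353  — 353 repeats.
That took 3 steps.

3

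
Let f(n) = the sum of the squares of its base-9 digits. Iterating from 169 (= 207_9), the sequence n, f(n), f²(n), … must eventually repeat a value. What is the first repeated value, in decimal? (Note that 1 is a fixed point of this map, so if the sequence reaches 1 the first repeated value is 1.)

169 = (2,0,7)_9 → 2² + 0² + 7² = 4 + 0 + 49 = 53
53 = (5,8)_9 → 5² + 8² = 25 + 64 = 89
89 = (1,0,8)_9 → 1² + 0² + 8² = 1 + 0 + 64 = 65
65 = (7,2)_9 → 7² + 2² = 49 + 4 = 53  — 53 already appeared earlier.

53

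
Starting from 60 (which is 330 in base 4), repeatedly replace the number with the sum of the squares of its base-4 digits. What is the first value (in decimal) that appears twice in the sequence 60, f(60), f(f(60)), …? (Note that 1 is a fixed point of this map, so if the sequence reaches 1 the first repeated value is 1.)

1

60 = (3,3,0)_4 → 3² + 3² + 0² = 9 + 9 + 0 = 18
18 = (1,0,2)_4 → 1² + 0² + 2² = 1 + 0 + 4 = 5
5 = (1,1)_4 → 1² + 1² = 1 + 1 = 2
2 = (2)_4 → 2² = 4
4 = (1,0)_4 → 1² + 0² = 1 + 0 = 1  — reached the fixed point 1.
1 → 1, so 1 is the first repeated value.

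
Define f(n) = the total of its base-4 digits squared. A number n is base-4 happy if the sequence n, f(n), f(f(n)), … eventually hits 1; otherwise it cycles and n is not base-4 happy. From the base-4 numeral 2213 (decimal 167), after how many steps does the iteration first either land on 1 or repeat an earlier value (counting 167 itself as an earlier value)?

5

167 = (2,2,1,3)_4 → 18
18 = (1,0,2)_4 → 5
5 = (1,1)_4 → 2
2 = (2)_4 → 4
4 = (1,0)_4 → 1  — reached 1.
That took 5 steps.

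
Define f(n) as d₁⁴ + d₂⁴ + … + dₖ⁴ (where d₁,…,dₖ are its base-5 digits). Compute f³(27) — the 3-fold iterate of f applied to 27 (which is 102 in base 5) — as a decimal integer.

27 = (1,0,2)_5 → 1⁴ + 0⁴ + 2⁴ = 1 + 0 + 16 = 17
17 = (3,2)_5 → 3⁴ + 2⁴ = 81 + 16 = 97
97 = (3,4,2)_5 → 3⁴ + 4⁴ + 2⁴ = 81 + 256 + 16 = 353

353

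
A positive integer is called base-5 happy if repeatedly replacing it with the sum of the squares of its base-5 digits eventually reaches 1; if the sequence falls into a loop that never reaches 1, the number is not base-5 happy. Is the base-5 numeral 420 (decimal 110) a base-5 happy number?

not base-5 happy

110 = (4,2,0)_5 → 4² + 2² + 0² = 20
20 = (4,0)_5 → 4² + 0² = 16
16 = (3,1)_5 → 3² + 1² = 10
10 = (2,0)_5 → 2² + 0² = 4
4 = (4)_5 → 4² = 16  — 16 already seen; the sequence cycles without reaching 1.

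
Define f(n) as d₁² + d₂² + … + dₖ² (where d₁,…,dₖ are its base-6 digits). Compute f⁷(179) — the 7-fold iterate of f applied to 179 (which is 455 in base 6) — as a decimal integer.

179 = (4,5,5)_6 → 4² + 5² + 5² = 16 + 25 + 25 = 66
66 = (1,5,0)_6 → 1² + 5² + 0² = 1 + 25 + 0 = 26
26 = (4,2)_6 → 4² + 2² = 16 + 4 = 20
20 = (3,2)_6 → 3² + 2² = 9 + 4 = 13
13 = (2,1)_6 → 2² + 1² = 4 + 1 = 5
5 = (5)_6 → 5² = 25
25 = (4,1)_6 → 4² + 1² = 16 + 1 = 17

17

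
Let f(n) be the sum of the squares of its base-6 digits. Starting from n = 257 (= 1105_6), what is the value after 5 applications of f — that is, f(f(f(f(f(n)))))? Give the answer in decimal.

41

257 = (1,1,0,5)_6 → 1² + 1² + 0² + 5² = 27
27 = (4,3)_6 → 4² + 3² = 25
25 = (4,1)_6 → 4² + 1² = 17
17 = (2,5)_6 → 2² + 5² = 29
29 = (4,5)_6 → 4² + 5² = 41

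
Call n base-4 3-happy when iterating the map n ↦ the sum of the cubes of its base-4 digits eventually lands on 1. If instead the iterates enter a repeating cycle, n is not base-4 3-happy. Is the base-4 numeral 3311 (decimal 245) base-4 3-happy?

not base-4 3-happy

245 = (3,3,1,1)_4 → 3³ + 3³ + 1³ + 1³ = 27 + 27 + 1 + 1 = 56
56 = (3,2,0)_4 → 3³ + 2³ + 0³ = 27 + 8 + 0 = 35
35 = (2,0,3)_4 → 2³ + 0³ + 3³ = 8 + 0 + 27 = 35  — 35 already seen; the sequence cycles without reaching 1.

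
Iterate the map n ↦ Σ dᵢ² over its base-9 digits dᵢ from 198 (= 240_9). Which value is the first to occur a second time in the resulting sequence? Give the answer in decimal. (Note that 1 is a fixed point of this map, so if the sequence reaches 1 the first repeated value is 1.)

198 = (2,4,0)_9 → 20
20 = (2,2)_9 → 8
8 = (8)_9 → 64
64 = (7,1)_9 → 50
50 = (5,5)_9 → 50  — 50 already appeared earlier.

50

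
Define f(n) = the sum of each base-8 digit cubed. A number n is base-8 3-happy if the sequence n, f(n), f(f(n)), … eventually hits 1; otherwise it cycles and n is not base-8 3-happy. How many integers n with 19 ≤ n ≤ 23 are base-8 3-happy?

19: 19 → 35 → 91 → 55 → 559 → 469 → 476 → 434 → 440 → 559  (repeats 559)
20: 20 → 72 → 2 → 8 → 1  (reaches 1)
21: 21 → 133 → 133  (repeats 133)
22: 22 → 224 → 91 → 55 → 559 → 469 → 476 → 434 → 440 → 559  (repeats 559)
23: 23 → 351 → 495 → 811 → 217 → 55 → 559 → 469 → 476 → 434 → 440 → 559  (repeats 559)
base-8 3-happy: 20

1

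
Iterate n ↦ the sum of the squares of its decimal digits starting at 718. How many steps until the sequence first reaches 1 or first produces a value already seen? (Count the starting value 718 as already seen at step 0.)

13

718 → 114
114 → 18
18 → 65
65 → 61
61 → 37
37 → 58
58 → 89
89 → 145
145 → 42
42 → 20
20 → 4
4 → 16
16 → 37  — 37 repeats.
That took 13 steps.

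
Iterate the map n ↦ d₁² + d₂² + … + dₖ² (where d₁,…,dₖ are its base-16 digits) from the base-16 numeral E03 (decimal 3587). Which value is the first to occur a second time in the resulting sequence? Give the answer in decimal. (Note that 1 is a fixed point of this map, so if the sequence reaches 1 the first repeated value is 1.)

3587 = (14,0,3)_16 → 14² + 0² + 3² = 205
205 = (12,13)_16 → 12² + 13² = 313
313 = (1,3,9)_16 → 1² + 3² + 9² = 91
91 = (5,11)_16 → 5² + 11² = 146
146 = (9,2)_16 → 9² + 2² = 85
85 = (5,5)_16 → 5² + 5² = 50
50 = (3,2)_16 → 3² + 2² = 13
13 = (13)_16 → 13² = 169
169 = (10,9)_16 → 10² + 9² = 181
181 = (11,5)_16 → 11² + 5² = 146  — 146 already appeared earlier.

146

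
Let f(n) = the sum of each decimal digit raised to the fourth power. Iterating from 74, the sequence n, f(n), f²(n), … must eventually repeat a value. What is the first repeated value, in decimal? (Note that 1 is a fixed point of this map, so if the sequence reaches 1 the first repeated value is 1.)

4338

74 → 7⁴ + 4⁴ = 2401 + 256 = 2657
2657 → 2⁴ + 6⁴ + 5⁴ + 7⁴ = 16 + 1296 + 625 + 2401 = 4338
4338 → 4⁴ + 3⁴ + 3⁴ + 8⁴ = 256 + 81 + 81 + 4096 = 4514
4514 → 4⁴ + 5⁴ + 1⁴ + 4⁴ = 256 + 625 + 1 + 256 = 1138
1138 → 1⁴ + 1⁴ + 3⁴ + 8⁴ = 1 + 1 + 81 + 4096 = 4179
4179 → 4⁴ + 1⁴ + 7⁴ + 9⁴ = 256 + 1 + 2401 + 6561 = 9219
9219 → 9⁴ + 2⁴ + 1⁴ + 9⁴ = 6561 + 16 + 1 + 6561 = 13139
13139 → 1⁴ + 3⁴ + 1⁴ + 3⁴ + 9⁴ = 1 + 81 + 1 + 81 + 6561 = 6725
6725 → 6⁴ + 7⁴ + 2⁴ + 5⁴ = 1296 + 2401 + 16 + 625 = 4338  — 4338 already appeared earlier.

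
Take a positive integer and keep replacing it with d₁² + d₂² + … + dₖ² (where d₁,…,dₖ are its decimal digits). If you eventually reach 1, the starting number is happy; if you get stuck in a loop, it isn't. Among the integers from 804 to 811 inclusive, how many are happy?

1

804: 804 → 80 → 64 → 52 → 29 → 85 → 89 → 145 → 42 → 20 → 4 → 16 → 37 → 58 → 89  — not happy
805: 805 → 89 → 145 → 42 → 20 → 4 → 16 → 37 → 58 → 89  — not happy
806: 806 → 100 → 1  — happy
807: 807 → 113 → 11 → 2 → 4 → 16 → 37 → 58 → 89 → 145 → 42 → 20 → 4  — not happy
808: 808 → 128 → 69 → 117 → 51 → 26 → 40 → 16 → 37 → 58 → 89 → 145 → 42 → 20 → 4 → 16  — not happy
809: 809 → 145 → 42 → 20 → 4 → 16 → 37 → 58 → 89 → 145  — not happy
810: 810 → 65 → 61 → 37 → 58 → 89 → 145 → 42 → 20 → 4 → 16 → 37  — not happy
811: 811 → 66 → 72 → 53 → 34 → 25 → 29 → 85 → 89 → 145 → 42 → 20 → 4 → 16 → 37 → 58 → 89  — not happy
happy: 806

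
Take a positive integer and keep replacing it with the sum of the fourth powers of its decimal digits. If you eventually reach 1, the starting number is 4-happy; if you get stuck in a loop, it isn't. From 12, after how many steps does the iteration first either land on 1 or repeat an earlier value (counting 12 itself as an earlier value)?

12 → 1⁴ + 2⁴ = 17
17 → 1⁴ + 7⁴ = 2402
2402 → 2⁴ + 4⁴ + 0⁴ + 2⁴ = 288
288 → 2⁴ + 8⁴ + 8⁴ = 8208
8208 → 8⁴ + 2⁴ + 0⁴ + 8⁴ = 8208  — 8208 repeats.
That took 5 steps.

5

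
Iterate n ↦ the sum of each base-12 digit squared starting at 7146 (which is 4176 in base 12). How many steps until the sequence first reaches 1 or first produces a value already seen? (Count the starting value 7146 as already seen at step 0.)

4

7146 = (4,1,7,6)_12 → 4² + 1² + 7² + 6² = 102
102 = (8,6)_12 → 8² + 6² = 100
100 = (8,4)_12 → 8² + 4² = 80
80 = (6,8)_12 → 6² + 8² = 100  — 100 repeats.
That took 4 steps.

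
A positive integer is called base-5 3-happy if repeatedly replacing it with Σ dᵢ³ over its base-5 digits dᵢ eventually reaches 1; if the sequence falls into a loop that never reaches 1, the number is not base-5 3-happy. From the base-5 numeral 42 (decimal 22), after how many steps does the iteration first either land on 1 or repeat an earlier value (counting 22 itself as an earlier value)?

4

22 = (4,2)_5 → 4³ + 2³ = 72
72 = (2,4,2)_5 → 2³ + 4³ + 2³ = 80
80 = (3,1,0)_5 → 3³ + 1³ + 0³ = 28
28 = (1,0,3)_5 → 1³ + 0³ + 3³ = 28  — 28 repeats.
That took 4 steps.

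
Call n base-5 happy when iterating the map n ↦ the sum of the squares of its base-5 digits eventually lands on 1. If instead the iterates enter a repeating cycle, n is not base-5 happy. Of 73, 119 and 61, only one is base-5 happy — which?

73: 73 → 29 → 17 → 13 → 13  — repeats 13 (not base-5 happy)
119: 119 → 41 → 11 → 5 → 1  — reaches 1 (base-5 happy)
61: 61 → 9 → 17 → 13 → 13  — repeats 13 (not base-5 happy)

119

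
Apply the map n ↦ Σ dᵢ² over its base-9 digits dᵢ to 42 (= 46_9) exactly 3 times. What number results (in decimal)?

42 = (4,6)_9 → 4² + 6² = 16 + 36 = 52
52 = (5,7)_9 → 5² + 7² = 25 + 49 = 74
74 = (8,2)_9 → 8² + 2² = 64 + 4 = 68

68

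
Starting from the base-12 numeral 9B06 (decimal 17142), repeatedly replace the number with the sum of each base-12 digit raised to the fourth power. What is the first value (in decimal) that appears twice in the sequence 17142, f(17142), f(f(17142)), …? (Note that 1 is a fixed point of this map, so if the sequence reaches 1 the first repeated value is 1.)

17142 = (9,11,0,6)_12 → 9⁴ + 11⁴ + 0⁴ + 6⁴ = 22498
22498 = (1,1,0,2,10)_12 → 1⁴ + 1⁴ + 0⁴ + 2⁴ + 10⁴ = 10018
10018 = (5,9,6,10)_12 → 5⁴ + 9⁴ + 6⁴ + 10⁴ = 18482
18482 = (10,8,4,2)_12 → 10⁴ + 8⁴ + 4⁴ + 2⁴ = 14368
14368 = (8,3,9,4)_12 → 8⁴ + 3⁴ + 9⁴ + 4⁴ = 10994
10994 = (6,4,4,2)_12 → 6⁴ + 4⁴ + 4⁴ + 2⁴ = 1824
1824 = (1,0,8,0)_12 → 1⁴ + 0⁴ + 8⁴ + 0⁴ = 4097
4097 = (2,4,5,5)_12 → 2⁴ + 4⁴ + 5⁴ + 5⁴ = 1522
1522 = (10,6,10)_12 → 10⁴ + 6⁴ + 10⁴ = 21296
21296 = (1,0,3,10,8)_12 → 1⁴ + 0⁴ + 3⁴ + 10⁴ + 8⁴ = 14178
14178 = (8,2,5,6)_12 → 8⁴ + 2⁴ + 5⁴ + 6⁴ = 6033
6033 = (3,5,10,9)_12 → 3⁴ + 5⁴ + 10⁴ + 9⁴ = 17267
17267 = (9,11,10,11)_12 → 9⁴ + 11⁴ + 10⁴ + 11⁴ = 45843
45843 = (2,2,6,4,3)_12 → 2⁴ + 2⁴ + 6⁴ + 4⁴ + 3⁴ = 1665
1665 = (11,6,9)_12 → 11⁴ + 6⁴ + 9⁴ = 22498  — 22498 already appeared earlier.

22498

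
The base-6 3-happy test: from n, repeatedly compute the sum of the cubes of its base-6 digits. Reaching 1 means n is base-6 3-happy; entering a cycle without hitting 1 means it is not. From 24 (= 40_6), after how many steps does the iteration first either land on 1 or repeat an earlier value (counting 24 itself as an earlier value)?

5

24 = (4,0)_6 → 4³ + 0³ = 64
64 = (1,4,4)_6 → 1³ + 4³ + 4³ = 129
129 = (3,3,3)_6 → 3³ + 3³ + 3³ = 81
81 = (2,1,3)_6 → 2³ + 1³ + 3³ = 36
36 = (1,0,0)_6 → 1³ + 0³ + 0³ = 1  — reached 1.
That took 5 steps.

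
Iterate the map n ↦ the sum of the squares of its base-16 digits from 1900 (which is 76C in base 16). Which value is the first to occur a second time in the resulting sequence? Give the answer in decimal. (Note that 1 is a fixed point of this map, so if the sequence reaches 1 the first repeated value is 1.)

169

1900 = (7,6,12)_16 → 7² + 6² + 12² = 49 + 36 + 144 = 229
229 = (14,5)_16 → 14² + 5² = 196 + 25 = 221
221 = (13,13)_16 → 13² + 13² = 169 + 169 = 338
338 = (1,5,2)_16 → 1² + 5² + 2² = 1 + 25 + 4 = 30
30 = (1,14)_16 → 1² + 14² = 1 + 196 = 197
197 = (12,5)_16 → 12² + 5² = 144 + 25 = 169
169 = (10,9)_16 → 10² + 9² = 100 + 81 = 181
181 = (11,5)_16 → 11² + 5² = 121 + 25 = 146
146 = (9,2)_16 → 9² + 2² = 81 + 4 = 85
85 = (5,5)_16 → 5² + 5² = 25 + 25 = 50
50 = (3,2)_16 → 3² + 2² = 9 + 4 = 13
13 = (13)_16 → 13² = 169  — 169 already appeared earlier.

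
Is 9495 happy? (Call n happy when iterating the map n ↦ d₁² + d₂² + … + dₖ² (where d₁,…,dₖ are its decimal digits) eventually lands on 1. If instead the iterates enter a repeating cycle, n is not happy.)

9495 → 9² + 4² + 9² + 5² = 81 + 16 + 81 + 25 = 203
203 → 2² + 0² + 3² = 4 + 0 + 9 = 13
13 → 1² + 3² = 1 + 9 = 10
10 → 1² + 0² = 1 + 0 = 1  — reached 1.

happy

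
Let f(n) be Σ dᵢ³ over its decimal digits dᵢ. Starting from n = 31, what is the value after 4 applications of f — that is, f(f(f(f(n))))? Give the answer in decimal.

31 → 3³ + 1³ = 28
28 → 2³ + 8³ = 520
520 → 5³ + 2³ + 0³ = 133
133 → 1³ + 3³ + 3³ = 55

55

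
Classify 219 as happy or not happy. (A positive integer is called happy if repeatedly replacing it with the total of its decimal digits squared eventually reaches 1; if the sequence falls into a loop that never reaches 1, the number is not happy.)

happy

219 → 2² + 1² + 9² = 86
86 → 8² + 6² = 100
100 → 1² + 0² + 0² = 1  — reached 1.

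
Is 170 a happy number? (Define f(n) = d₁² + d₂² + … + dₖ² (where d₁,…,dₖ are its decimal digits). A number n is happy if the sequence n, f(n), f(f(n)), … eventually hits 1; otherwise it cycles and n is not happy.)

not happy

170 → 1² + 7² + 0² = 1 + 49 + 0 = 50
50 → 5² + 0² = 25 + 0 = 25
25 → 2² + 5² = 4 + 25 = 29
29 → 2² + 9² = 4 + 81 = 85
85 → 8² + 5² = 64 + 25 = 89
89 → 8² + 9² = 64 + 81 = 145
145 → 1² + 4² + 5² = 1 + 16 + 25 = 42
42 → 4² + 2² = 16 + 4 = 20
20 → 2² + 0² = 4 + 0 = 4
4 → 4² = 16
16 → 1² + 6² = 1 + 36 = 37
37 → 3² + 7² = 9 + 49 = 58
58 → 5² + 8² = 25 + 64 = 89  — 89 already seen; the sequence cycles without reaching 1.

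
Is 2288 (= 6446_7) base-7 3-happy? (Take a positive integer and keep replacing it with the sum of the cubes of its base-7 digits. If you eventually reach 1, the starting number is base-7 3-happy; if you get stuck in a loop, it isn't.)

not base-7 3-happy

2288 = (6,4,4,6)_7 → 6³ + 4³ + 4³ + 6³ = 216 + 64 + 64 + 216 = 560
560 = (1,4,3,0)_7 → 1³ + 4³ + 3³ + 0³ = 1 + 64 + 27 + 0 = 92
92 = (1,6,1)_7 → 1³ + 6³ + 1³ = 1 + 216 + 1 = 218
218 = (4,3,1)_7 → 4³ + 3³ + 1³ = 64 + 27 + 1 = 92  — 92 already seen; the sequence cycles without reaching 1.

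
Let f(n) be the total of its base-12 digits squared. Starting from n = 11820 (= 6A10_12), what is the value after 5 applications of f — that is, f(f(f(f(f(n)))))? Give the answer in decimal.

11820 = (6,10,1,0)_12 → 6² + 10² + 1² + 0² = 36 + 100 + 1 + 0 = 137
137 = (11,5)_12 → 11² + 5² = 121 + 25 = 146
146 = (1,0,2)_12 → 1² + 0² + 2² = 1 + 0 + 4 = 5
5 = (5)_12 → 5² = 25
25 = (2,1)_12 → 2² + 1² = 4 + 1 = 5

5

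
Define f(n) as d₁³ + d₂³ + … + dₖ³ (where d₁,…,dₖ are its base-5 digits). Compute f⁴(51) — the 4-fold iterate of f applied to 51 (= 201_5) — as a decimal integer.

9

51 = (2,0,1)_5 → 2³ + 0³ + 1³ = 9
9 = (1,4)_5 → 1³ + 4³ = 65
65 = (2,3,0)_5 → 2³ + 3³ + 0³ = 35
35 = (1,2,0)_5 → 1³ + 2³ + 0³ = 9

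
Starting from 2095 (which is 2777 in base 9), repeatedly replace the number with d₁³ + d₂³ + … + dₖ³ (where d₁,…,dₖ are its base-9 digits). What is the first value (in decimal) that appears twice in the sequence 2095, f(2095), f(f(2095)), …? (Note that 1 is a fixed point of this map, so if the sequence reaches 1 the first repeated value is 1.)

2095 = (2,7,7,7)_9 → 2³ + 7³ + 7³ + 7³ = 8 + 343 + 343 + 343 = 1037
1037 = (1,3,7,2)_9 → 1³ + 3³ + 7³ + 2³ = 1 + 27 + 343 + 8 = 379
379 = (4,6,1)_9 → 4³ + 6³ + 1³ = 64 + 216 + 1 = 281
281 = (3,4,2)_9 → 3³ + 4³ + 2³ = 27 + 64 + 8 = 99
99 = (1,2,0)_9 → 1³ + 2³ + 0³ = 1 + 8 + 0 = 9
9 = (1,0)_9 → 1³ + 0³ = 1 + 0 = 1  — reached the fixed point 1.
1 → 1, so 1 is the first repeated value.

1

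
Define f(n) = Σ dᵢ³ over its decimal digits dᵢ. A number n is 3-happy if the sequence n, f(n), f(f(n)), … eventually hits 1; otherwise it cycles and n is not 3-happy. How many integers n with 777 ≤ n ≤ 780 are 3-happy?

1

777: 777 → 1029 → 738 → 882 → 1032 → 36 → 243 → 99 → 1458 → 702 → 351 → 153 → 153  — not 3-happy
778: 778 → 1198 → 1243 → 100 → 1  — 3-happy
779: 779 → 1415 → 191 → 731 → 371 → 371  — not 3-happy
780: 780 → 855 → 762 → 567 → 684 → 792 → 1080 → 513 → 153 → 153  — not 3-happy
3-happy: 778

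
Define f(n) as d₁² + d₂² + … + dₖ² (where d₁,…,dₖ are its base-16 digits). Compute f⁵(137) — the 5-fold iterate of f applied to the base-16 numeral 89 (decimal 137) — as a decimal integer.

137 = (8,9)_16 → 8² + 9² = 145
145 = (9,1)_16 → 9² + 1² = 82
82 = (5,2)_16 → 5² + 2² = 29
29 = (1,13)_16 → 1² + 13² = 170
170 = (10,10)_16 → 10² + 10² = 200

200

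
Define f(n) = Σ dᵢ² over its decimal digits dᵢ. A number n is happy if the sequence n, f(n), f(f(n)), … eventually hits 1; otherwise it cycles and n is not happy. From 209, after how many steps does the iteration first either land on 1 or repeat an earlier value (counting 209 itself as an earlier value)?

10

209 → 2² + 0² + 9² = 85
85 → 8² + 5² = 89
89 → 8² + 9² = 145
145 → 1² + 4² + 5² = 42
42 → 4² + 2² = 20
20 → 2² + 0² = 4
4 → 4² = 16
16 → 1² + 6² = 37
37 → 3² + 7² = 58
58 → 5² + 8² = 89  — 89 repeats.
That took 10 steps.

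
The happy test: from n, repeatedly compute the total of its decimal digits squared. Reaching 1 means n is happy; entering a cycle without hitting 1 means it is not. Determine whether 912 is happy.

912 → 9² + 1² + 2² = 86
86 → 8² + 6² = 100
100 → 1² + 0² + 0² = 1  — reached 1.

happy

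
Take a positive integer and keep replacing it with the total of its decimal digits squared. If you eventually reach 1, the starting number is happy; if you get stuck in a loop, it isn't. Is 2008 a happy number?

2008 → 68
68 → 100
100 → 1  — reached 1.

happy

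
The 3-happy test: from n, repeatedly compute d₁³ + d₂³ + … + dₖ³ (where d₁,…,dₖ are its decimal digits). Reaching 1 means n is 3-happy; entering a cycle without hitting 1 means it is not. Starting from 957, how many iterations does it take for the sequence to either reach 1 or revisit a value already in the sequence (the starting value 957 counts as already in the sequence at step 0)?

957 → 9³ + 5³ + 7³ = 1197
1197 → 1³ + 1³ + 9³ + 7³ = 1074
1074 → 1³ + 0³ + 7³ + 4³ = 408
408 → 4³ + 0³ + 8³ = 576
576 → 5³ + 7³ + 6³ = 684
684 → 6³ + 8³ + 4³ = 792
792 → 7³ + 9³ + 2³ = 1080
1080 → 1³ + 0³ + 8³ + 0³ = 513
513 → 5³ + 1³ + 3³ = 153
153 → 1³ + 5³ + 3³ = 153  — 153 repeats.
That took 10 steps.

10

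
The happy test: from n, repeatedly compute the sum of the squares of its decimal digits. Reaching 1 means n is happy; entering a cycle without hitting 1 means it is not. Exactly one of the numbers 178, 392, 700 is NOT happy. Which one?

178

178: 178 → 114 → 18 → 65 → 61 → 37 → 58 → 89 → 145 → 42 → 20 → 4 → 16 → 37  — repeats 37 (not happy)
392: 392 → 94 → 97 → 130 → 10 → 1  — reaches 1 (happy)
700: 700 → 49 → 97 → 130 → 10 → 1  — reaches 1 (happy)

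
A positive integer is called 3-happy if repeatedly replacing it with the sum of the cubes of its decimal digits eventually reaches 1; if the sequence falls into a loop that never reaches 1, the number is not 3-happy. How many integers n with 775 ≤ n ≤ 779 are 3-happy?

1

775: 775 → 811 → 514 → 190 → 730 → 370 → 370  (repeats 370)
776: 776 → 902 → 737 → 713 → 371 → 371  (repeats 371)
777: 777 → 1029 → 738 → 882 → 1032 → 36 → 243 → 99 → 1458 → 702 → 351 → 153 → 153  (repeats 153)
778: 778 → 1198 → 1243 → 100 → 1  (reaches 1)
779: 779 → 1415 → 191 → 731 → 371 → 371  (repeats 371)
3-happy: 778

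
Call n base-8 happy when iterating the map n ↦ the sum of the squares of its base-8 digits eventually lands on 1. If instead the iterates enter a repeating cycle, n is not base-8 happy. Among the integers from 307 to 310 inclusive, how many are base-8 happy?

1

307: 307 → 61 → 74 → 6 → 36 → 32 → 16 → 4 → 16  — not base-8 happy
308: 308 → 68 → 17 → 5 → 25 → 10 → 5  — not base-8 happy
309: 309 → 77 → 27 → 18 → 8 → 1  — base-8 happy
310: 310 → 88 → 10 → 5 → 25 → 10  — not base-8 happy
base-8 happy: 309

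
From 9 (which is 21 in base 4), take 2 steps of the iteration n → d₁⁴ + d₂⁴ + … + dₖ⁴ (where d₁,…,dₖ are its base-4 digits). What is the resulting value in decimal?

9 = (2,1)_4 → 2⁴ + 1⁴ = 16 + 1 = 17
17 = (1,0,1)_4 → 1⁴ + 0⁴ + 1⁴ = 1 + 0 + 1 = 2

2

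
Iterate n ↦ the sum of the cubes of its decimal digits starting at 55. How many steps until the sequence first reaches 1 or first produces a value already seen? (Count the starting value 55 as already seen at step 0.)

55 → 5³ + 5³ = 125 + 125 = 250
250 → 2³ + 5³ + 0³ = 8 + 125 + 0 = 133
133 → 1³ + 3³ + 3³ = 1 + 27 + 27 = 55  — 55 repeats.
That took 3 steps.

3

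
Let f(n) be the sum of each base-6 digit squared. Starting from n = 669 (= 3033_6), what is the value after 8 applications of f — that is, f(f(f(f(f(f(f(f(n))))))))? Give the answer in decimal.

13

669 = (3,0,3,3)_6 → 3² + 0² + 3² + 3² = 9 + 0 + 9 + 9 = 27
27 = (4,3)_6 → 4² + 3² = 16 + 9 = 25
25 = (4,1)_6 → 4² + 1² = 16 + 1 = 17
17 = (2,5)_6 → 2² + 5² = 4 + 25 = 29
29 = (4,5)_6 → 4² + 5² = 16 + 25 = 41
41 = (1,0,5)_6 → 1² + 0² + 5² = 1 + 0 + 25 = 26
26 = (4,2)_6 → 4² + 2² = 16 + 4 = 20
20 = (3,2)_6 → 3² + 2² = 9 + 4 = 13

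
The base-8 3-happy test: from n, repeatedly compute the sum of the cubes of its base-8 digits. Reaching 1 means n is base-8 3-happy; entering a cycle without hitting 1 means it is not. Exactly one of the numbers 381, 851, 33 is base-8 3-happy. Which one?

381: 381 → 593 → 11 → 28 → 91 → 55 → 559 → 469 → 476 → 434 → 440 → 559  — repeats 559 (not base-8 3-happy)
851: 851 → 161 → 73 → 3 → 27 → 54 → 432 → 432  — repeats 432 (not base-8 3-happy)
33: 33 → 65 → 2 → 8 → 1  — reaches 1 (base-8 3-happy)

33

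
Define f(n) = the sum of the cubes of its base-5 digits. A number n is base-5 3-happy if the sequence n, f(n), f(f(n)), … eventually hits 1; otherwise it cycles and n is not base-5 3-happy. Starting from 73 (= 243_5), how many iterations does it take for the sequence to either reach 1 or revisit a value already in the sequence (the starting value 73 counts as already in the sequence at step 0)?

73 = (2,4,3)_5 → 2³ + 4³ + 3³ = 8 + 64 + 27 = 99
99 = (3,4,4)_5 → 3³ + 4³ + 4³ = 27 + 64 + 64 = 155
155 = (1,1,1,0)_5 → 1³ + 1³ + 1³ + 0³ = 1 + 1 + 1 + 0 = 3
3 = (3)_5 → 3³ = 27
27 = (1,0,2)_5 → 1³ + 0³ + 2³ = 1 + 0 + 8 = 9
9 = (1,4)_5 → 1³ + 4³ = 1 + 64 = 65
65 = (2,3,0)_5 → 2³ + 3³ + 0³ = 8 + 27 + 0 = 35
35 = (1,2,0)_5 → 1³ + 2³ + 0³ = 1 + 8 + 0 = 9  — 9 repeats.
That took 8 steps.

8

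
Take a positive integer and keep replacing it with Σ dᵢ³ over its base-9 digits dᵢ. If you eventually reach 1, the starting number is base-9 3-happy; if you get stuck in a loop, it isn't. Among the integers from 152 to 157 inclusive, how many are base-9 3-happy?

152: 152 → 856 → 128 → 134 → 638 → 1198 → 470 → 476 → 980 → 540 → 432 → 152  (repeats 152)
153: 153 → 513 → 243 → 27 → 27  (repeats 27)
154: 154 → 514 → 244 → 28 → 28  (repeats 28)
155: 155 → 521 → 755 → 521  (repeats 521)
156: 156 → 540 → 432 → 152 → 856 → 128 → 134 → 638 → 1198 → 470 → 476 → 980 → 540  (repeats 540)
157: 157 → 577 → 345 → 99 → 9 → 1  (reaches 1)
base-9 3-happy: 157

1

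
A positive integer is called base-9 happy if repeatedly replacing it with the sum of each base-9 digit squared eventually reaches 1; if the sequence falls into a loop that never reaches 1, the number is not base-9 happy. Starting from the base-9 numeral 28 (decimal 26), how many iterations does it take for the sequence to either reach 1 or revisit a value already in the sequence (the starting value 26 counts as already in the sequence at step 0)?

3

26 = (2,8)_9 → 2² + 8² = 68
68 = (7,5)_9 → 7² + 5² = 74
74 = (8,2)_9 → 8² + 2² = 68  — 68 repeats.
That took 3 steps.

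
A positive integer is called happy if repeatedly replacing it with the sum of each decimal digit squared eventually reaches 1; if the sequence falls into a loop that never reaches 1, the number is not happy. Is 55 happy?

55 → 5² + 5² = 50
50 → 5² + 0² = 25
25 → 2² + 5² = 29
29 → 2² + 9² = 85
85 → 8² + 5² = 89
89 → 8² + 9² = 145
145 → 1² + 4² + 5² = 42
42 → 4² + 2² = 20
20 → 2² + 0² = 4
4 → 4² = 16
16 → 1² + 6² = 37
37 → 3² + 7² = 58
58 → 5² + 8² = 89  — 89 already seen; the sequence cycles without reaching 1.

not happy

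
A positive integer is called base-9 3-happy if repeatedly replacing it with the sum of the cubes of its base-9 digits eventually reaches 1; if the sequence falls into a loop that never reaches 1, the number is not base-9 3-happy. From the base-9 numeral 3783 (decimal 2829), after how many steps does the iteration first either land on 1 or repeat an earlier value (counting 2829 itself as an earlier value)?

6

2829 = (3,7,8,3)_9 → 3³ + 7³ + 8³ + 3³ = 27 + 343 + 512 + 27 = 909
909 = (1,2,2,0)_9 → 1³ + 2³ + 2³ + 0³ = 1 + 8 + 8 + 0 = 17
17 = (1,8)_9 → 1³ + 8³ = 1 + 512 = 513
513 = (6,3,0)_9 → 6³ + 3³ + 0³ = 216 + 27 + 0 = 243
243 = (3,0,0)_9 → 3³ + 0³ + 0³ = 27 + 0 + 0 = 27
27 = (3,0)_9 → 3³ + 0³ = 27 + 0 = 27  — 27 repeats.
That took 6 steps.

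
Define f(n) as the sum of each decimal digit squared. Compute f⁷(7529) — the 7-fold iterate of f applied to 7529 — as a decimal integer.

7529 → 7² + 5² + 2² + 9² = 49 + 25 + 4 + 81 = 159
159 → 1² + 5² + 9² = 1 + 25 + 81 = 107
107 → 1² + 0² + 7² = 1 + 0 + 49 = 50
50 → 5² + 0² = 25 + 0 = 25
25 → 2² + 5² = 4 + 25 = 29
29 → 2² + 9² = 4 + 81 = 85
85 → 8² + 5² = 64 + 25 = 89

89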